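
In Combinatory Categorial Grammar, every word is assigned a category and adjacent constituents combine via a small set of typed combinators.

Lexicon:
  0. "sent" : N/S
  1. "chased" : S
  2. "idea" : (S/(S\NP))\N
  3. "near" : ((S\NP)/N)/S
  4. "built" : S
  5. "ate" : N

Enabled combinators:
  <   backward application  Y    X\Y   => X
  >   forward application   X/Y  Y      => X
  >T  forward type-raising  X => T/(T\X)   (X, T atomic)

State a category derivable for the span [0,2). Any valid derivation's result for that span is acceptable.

[0,6] S   >
  [0,3] S/(S\NP)   <
    [0,2] N   >
      [0,1] "sent" : N/S
      [1,2] "chased" : S
    [2,3] "idea" : (S/(S\NP))\N
  [3,6] S\NP   >
    [3,5] (S\NP)/N   >
      [3,4] "near" : ((S\NP)/N)/S
      [4,5] "built" : S
    [5,6] "ate" : N

N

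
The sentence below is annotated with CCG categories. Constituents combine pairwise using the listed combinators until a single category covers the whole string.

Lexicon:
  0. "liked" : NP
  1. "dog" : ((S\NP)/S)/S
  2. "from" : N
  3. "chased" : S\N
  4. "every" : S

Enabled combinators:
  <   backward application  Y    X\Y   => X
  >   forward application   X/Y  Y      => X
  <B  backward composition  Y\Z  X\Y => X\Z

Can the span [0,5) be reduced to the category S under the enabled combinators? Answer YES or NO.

YES

[0,5] S   <
  [0,1] "liked" : NP
  [1,5] S\NP   >
    [1,4] (S\NP)/S   >
      [1,2] "dog" : ((S\NP)/S)/S
      [2,4] S   <
        [2,3] "from" : N
        [3,4] "chased" : S\N
    [4,5] "every" : S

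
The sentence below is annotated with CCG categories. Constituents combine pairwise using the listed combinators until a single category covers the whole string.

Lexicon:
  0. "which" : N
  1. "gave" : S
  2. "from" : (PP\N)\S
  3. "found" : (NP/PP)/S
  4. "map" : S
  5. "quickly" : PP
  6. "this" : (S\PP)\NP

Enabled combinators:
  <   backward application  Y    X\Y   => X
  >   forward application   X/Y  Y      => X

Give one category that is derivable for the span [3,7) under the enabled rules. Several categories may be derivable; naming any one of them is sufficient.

S\PP

[0,7] S   <
  [0,3] PP   <
    [0,1] "which" : N
    [1,3] PP\N   <
      [1,2] "gave" : S
      [2,3] "from" : (PP\N)\S
  [3,7] S\PP   <
    [3,6] NP   >
      [3,5] NP/PP   >
        [3,4] "found" : (NP/PP)/S
        [4,5] "map" : S
      [5,6] "quickly" : PP
    [6,7] "this" : (S\PP)\NP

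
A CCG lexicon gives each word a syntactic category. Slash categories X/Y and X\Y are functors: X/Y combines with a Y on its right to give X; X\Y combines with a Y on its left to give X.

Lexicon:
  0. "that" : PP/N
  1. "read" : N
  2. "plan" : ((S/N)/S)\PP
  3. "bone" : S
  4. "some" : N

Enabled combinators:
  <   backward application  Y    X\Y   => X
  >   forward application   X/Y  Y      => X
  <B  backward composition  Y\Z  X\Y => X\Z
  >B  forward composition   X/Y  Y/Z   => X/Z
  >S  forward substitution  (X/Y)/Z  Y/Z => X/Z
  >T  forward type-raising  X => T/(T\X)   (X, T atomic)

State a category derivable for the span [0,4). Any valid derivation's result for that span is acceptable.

S/N

[0,5] S   >
  [0,4] S/N   >
    [0,3] (S/N)/S   <
      [0,2] PP   >
        [0,1] "that" : PP/N
        [1,2] "read" : N
      [2,3] "plan" : ((S/N)/S)\PP
    [3,4] "bone" : S
  [4,5] "some" : N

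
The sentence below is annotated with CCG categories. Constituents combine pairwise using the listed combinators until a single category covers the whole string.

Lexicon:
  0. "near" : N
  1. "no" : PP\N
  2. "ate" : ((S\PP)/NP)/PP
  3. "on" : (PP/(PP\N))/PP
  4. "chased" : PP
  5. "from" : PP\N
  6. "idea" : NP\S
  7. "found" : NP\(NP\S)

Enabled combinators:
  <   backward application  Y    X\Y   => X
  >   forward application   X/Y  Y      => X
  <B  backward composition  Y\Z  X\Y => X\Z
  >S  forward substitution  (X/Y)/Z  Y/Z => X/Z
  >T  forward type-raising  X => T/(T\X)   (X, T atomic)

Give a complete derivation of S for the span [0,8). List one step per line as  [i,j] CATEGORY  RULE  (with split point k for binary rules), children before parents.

[0,1] N  lex  "near"
[0,1] PP/(PP\N)  >T
[1,2] PP\N  lex  "no"
[0,2] PP  >  k=1
[2,3] ((S\PP)/NP)/PP  lex  "ate"
[3,4] (PP/(PP\N))/PP  lex  "on"
[4,5] PP  lex  "chased"
[3,5] PP/(PP\N)  >  k=4
[5,6] PP\N  lex  "from"
[3,6] PP  >  k=5
[2,6] (S\PP)/NP  >  k=3
[6,7] NP\S  lex  "idea"
[7,8] NP\(NP\S)  lex  "found"
[6,8] NP  <  k=7
[2,8] S\PP  >  k=6
[0,8] S  <  k=2

[0,8] S   <
  [0,2] PP   >
    [0,1] PP/(PP\N)   >T
      [0,1] "near" : N
    [1,2] "no" : PP\N
  [2,8] S\PP   >
    [2,6] (S\PP)/NP   >
      [2,3] "ate" : ((S\PP)/NP)/PP
      [3,6] PP   >
        [3,5] PP/(PP\N)   >
          [3,4] "on" : (PP/(PP\N))/PP
          [4,5] "chased" : PP
        [5,6] "from" : PP\N
    [6,8] NP   <
      [6,7] "idea" : NP\S
      [7,8] "found" : NP\(NP\S)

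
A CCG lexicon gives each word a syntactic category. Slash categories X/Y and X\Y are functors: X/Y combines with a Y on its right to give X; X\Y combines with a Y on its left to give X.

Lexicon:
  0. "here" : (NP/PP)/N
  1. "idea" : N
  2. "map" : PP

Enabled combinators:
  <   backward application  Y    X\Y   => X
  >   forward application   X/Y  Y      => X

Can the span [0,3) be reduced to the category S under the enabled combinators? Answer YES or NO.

NO

(NP/PP)/N N PP
CKY chart[0,3] = {NP}; S ∉ chart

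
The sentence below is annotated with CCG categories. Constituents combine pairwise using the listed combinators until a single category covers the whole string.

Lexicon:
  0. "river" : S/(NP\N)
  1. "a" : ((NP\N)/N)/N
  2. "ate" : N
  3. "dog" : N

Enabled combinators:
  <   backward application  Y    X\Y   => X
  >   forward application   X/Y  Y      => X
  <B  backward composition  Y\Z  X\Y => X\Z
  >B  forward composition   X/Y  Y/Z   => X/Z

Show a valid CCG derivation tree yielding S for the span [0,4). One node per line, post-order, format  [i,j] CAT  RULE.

[0,1] S/(NP\N)  lex  "river"
[1,2] ((NP\N)/N)/N  lex  "a"
[2,3] N  lex  "ate"
[1,3] (NP\N)/N  >  k=2
[0,3] S/N  >B  k=1
[3,4] N  lex  "dog"
[0,4] S  >  k=3

[0,4] S   >
  [0,3] S/N   >B
    [0,1] "river" : S/(NP\N)
    [1,3] (NP\N)/N   >
      [1,2] "a" : ((NP\N)/N)/N
      [2,3] "ate" : N
  [3,4] "dog" : N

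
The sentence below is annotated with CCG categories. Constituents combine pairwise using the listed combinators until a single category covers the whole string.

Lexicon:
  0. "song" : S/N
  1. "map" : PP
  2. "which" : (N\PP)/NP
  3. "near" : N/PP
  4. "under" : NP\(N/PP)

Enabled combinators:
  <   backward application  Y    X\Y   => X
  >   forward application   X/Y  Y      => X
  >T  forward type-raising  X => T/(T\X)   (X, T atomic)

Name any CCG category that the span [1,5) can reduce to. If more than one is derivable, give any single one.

[0,5] S   >
  [0,1] "song" : S/N
  [1,5] N   <
    [1,2] "map" : PP
    [2,5] N\PP   >
      [2,3] "which" : (N\PP)/NP
      [3,5] NP   <
        [3,4] "near" : N/PP
        [4,5] "under" : NP\(N/PP)

N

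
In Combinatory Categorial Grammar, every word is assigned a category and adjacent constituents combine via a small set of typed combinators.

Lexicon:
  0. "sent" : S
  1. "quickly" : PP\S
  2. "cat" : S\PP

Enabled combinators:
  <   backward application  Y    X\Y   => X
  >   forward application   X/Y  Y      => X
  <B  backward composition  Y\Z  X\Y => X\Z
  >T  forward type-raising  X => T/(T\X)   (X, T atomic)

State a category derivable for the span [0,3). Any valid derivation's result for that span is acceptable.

S

[0,3] S   <
  [0,2] PP   >
    [0,1] PP/(PP\S)   >T
      [0,1] "sent" : S
    [1,2] "quickly" : PP\S
  [2,3] "cat" : S\PP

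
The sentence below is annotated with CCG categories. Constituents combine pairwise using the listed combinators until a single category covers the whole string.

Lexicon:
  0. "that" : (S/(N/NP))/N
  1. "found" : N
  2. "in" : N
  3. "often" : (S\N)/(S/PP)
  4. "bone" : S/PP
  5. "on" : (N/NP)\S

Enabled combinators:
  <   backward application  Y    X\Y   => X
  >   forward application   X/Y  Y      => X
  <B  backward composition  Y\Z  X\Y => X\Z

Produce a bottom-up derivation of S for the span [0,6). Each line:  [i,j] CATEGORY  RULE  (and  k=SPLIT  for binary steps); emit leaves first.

[0,6] S   >
  [0,2] S/(N/NP)   >
    [0,1] "that" : (S/(N/NP))/N
    [1,2] "found" : N
  [2,6] N/NP   <
    [2,5] S   <
      [2,3] "in" : N
      [3,5] S\N   >
        [3,4] "often" : (S\N)/(S/PP)
        [4,5] "bone" : S/PP
    [5,6] "on" : (N/NP)\S

[0,1] (S/(N/NP))/N  lex  "that"
[1,2] N  lex  "found"
[0,2] S/(N/NP)  >  k=1
[2,3] N  lex  "in"
[3,4] (S\N)/(S/PP)  lex  "often"
[4,5] S/PP  lex  "bone"
[3,5] S\N  >  k=4
[2,5] S  <  k=3
[5,6] (N/NP)\S  lex  "on"
[2,6] N/NP  <  k=5
[0,6] S  >  k=2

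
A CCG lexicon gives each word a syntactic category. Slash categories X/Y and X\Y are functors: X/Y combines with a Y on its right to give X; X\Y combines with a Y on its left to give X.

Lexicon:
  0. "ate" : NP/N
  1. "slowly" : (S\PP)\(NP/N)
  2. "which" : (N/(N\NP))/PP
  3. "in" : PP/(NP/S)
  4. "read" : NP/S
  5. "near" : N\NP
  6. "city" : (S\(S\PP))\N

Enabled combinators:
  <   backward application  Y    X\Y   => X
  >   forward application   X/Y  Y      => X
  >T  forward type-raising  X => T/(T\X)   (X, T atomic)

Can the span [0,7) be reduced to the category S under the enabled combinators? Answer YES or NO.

[0,7] S   <
  [0,2] S\PP   <
    [0,1] "ate" : NP/N
    [1,2] "slowly" : (S\PP)\(NP/N)
  [2,7] S\(S\PP)   <
    [2,6] N   >
      [2,5] N/(N\NP)   >
        [2,3] "which" : (N/(N\NP))/PP
        [3,5] PP   >
          [3,4] "in" : PP/(NP/S)
          [4,5] "read" : NP/S
      [5,6] "near" : N\NP
    [6,7] "city" : (S\(S\PP))\N

YES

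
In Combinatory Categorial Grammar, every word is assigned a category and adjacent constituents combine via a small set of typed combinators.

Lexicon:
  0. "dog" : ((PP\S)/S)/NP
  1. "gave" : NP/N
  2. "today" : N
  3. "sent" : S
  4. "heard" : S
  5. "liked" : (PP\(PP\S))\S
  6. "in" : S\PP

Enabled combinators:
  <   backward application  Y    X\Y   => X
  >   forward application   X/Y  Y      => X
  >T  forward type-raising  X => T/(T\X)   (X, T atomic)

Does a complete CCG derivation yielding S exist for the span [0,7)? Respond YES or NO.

[0,7] S   <
  [0,6] PP   <
    [0,4] PP\S   >
      [0,3] (PP\S)/S   >
        [0,1] "dog" : ((PP\S)/S)/NP
        [1,3] NP   >
          [1,2] "gave" : NP/N
          [2,3] "today" : N
      [3,4] "sent" : S
    [4,6] PP\(PP\S)   <
      [4,5] "heard" : S
      [5,6] "liked" : (PP\(PP\S))\S
  [6,7] "in" : S\PP

YES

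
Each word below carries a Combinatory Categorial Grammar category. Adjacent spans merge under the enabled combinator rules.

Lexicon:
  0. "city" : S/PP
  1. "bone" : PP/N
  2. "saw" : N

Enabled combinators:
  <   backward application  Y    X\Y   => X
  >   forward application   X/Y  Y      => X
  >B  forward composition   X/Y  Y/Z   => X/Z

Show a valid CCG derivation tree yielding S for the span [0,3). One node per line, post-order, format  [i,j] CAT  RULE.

[0,1] S/PP  lex  "city"
[1,2] PP/N  lex  "bone"
[0,2] S/N  >B  k=1
[2,3] N  lex  "saw"
[0,3] S  >  k=2

[0,3] S   >
  [0,2] S/N   >B
    [0,1] "city" : S/PP
    [1,2] "bone" : PP/N
  [2,3] "saw" : N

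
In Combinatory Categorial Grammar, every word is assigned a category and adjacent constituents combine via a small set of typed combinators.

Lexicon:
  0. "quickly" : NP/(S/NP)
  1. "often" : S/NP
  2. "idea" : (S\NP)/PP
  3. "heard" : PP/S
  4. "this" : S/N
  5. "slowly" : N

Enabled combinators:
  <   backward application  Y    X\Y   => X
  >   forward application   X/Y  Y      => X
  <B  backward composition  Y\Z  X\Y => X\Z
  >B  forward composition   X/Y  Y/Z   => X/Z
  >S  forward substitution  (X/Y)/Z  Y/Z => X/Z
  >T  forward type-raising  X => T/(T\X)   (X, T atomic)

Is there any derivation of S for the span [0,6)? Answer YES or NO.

YES

[0,6] S   <
  [0,2] NP   >
    [0,1] "quickly" : NP/(S/NP)
    [1,2] "often" : S/NP
  [2,6] S\NP   >
    [2,3] "idea" : (S\NP)/PP
    [3,6] PP   >
      [3,5] PP/N   >B
        [3,4] "heard" : PP/S
        [4,5] "this" : S/N
      [5,6] "slowly" : N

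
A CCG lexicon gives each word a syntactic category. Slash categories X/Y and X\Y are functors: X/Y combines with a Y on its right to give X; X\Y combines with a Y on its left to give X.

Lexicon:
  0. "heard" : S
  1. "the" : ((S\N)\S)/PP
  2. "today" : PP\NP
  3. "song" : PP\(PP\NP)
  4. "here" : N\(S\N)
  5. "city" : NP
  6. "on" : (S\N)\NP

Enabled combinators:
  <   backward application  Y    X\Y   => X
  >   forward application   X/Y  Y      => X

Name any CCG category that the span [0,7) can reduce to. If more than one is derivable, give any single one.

[0,7] S   <
  [0,5] N   <
    [0,4] S\N   <
      [0,1] "heard" : S
      [1,4] (S\N)\S   >
        [1,2] "the" : ((S\N)\S)/PP
        [2,4] PP   <
          [2,3] "today" : PP\NP
          [3,4] "song" : PP\(PP\NP)
    [4,5] "here" : N\(S\N)
  [5,7] S\N   <
    [5,6] "city" : NP
    [6,7] "on" : (S\N)\NP

S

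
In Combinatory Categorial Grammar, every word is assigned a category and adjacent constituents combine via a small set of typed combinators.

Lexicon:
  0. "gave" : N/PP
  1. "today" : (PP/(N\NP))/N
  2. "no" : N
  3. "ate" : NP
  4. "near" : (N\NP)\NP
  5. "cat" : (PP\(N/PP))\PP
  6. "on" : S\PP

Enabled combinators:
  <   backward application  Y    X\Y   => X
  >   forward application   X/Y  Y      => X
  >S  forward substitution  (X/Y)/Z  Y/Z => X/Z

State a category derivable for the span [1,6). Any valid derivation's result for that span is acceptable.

[0,7] S   <
  [0,6] PP   <
    [0,1] "gave" : N/PP
    [1,6] PP\(N/PP)   <
      [1,5] PP   >
        [1,3] PP/(N\NP)   >
          [1,2] "today" : (PP/(N\NP))/N
          [2,3] "no" : N
        [3,5] N\NP   <
          [3,4] "ate" : NP
          [4,5] "near" : (N\NP)\NP
      [5,6] "cat" : (PP\(N/PP))\PP
  [6,7] "on" : S\PP

PP\(N/PP)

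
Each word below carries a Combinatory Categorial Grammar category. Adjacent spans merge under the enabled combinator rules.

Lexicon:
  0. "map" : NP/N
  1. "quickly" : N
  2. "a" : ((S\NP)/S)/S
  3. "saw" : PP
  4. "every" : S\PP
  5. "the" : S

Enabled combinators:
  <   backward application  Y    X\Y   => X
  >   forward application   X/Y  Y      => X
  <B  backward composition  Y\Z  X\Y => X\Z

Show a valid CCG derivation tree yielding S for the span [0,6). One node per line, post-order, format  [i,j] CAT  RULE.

[0,6] S   <
  [0,2] NP   >
    [0,1] "map" : NP/N
    [1,2] "quickly" : N
  [2,6] S\NP   >
    [2,5] (S\NP)/S   >
      [2,3] "a" : ((S\NP)/S)/S
      [3,5] S   <
        [3,4] "saw" : PP
        [4,5] "every" : S\PP
    [5,6] "the" : S

[0,1] NP/N  lex  "map"
[1,2] N  lex  "quickly"
[0,2] NP  >  k=1
[2,3] ((S\NP)/S)/S  lex  "a"
[3,4] PP  lex  "saw"
[4,5] S\PP  lex  "every"
[3,5] S  <  k=4
[2,5] (S\NP)/S  >  k=3
[5,6] S  lex  "the"
[2,6] S\NP  >  k=5
[0,6] S  <  k=2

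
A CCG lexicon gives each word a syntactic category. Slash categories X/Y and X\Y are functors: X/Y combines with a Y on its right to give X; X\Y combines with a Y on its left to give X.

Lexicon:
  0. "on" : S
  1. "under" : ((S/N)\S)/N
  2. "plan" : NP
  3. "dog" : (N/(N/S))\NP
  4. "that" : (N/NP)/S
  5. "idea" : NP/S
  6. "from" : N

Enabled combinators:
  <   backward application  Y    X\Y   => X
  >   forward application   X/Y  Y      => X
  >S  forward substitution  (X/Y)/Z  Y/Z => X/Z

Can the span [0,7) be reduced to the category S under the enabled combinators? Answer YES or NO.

[0,7] S   >
  [0,6] S/N   <
    [0,1] "on" : S
    [1,6] (S/N)\S   >
      [1,2] "under" : ((S/N)\S)/N
      [2,6] N   >
        [2,4] N/(N/S)   <
          [2,3] "plan" : NP
          [3,4] "dog" : (N/(N/S))\NP
        [4,6] N/S   >S
          [4,5] "that" : (N/NP)/S
          [5,6] "idea" : NP/S
  [6,7] "from" : N

YES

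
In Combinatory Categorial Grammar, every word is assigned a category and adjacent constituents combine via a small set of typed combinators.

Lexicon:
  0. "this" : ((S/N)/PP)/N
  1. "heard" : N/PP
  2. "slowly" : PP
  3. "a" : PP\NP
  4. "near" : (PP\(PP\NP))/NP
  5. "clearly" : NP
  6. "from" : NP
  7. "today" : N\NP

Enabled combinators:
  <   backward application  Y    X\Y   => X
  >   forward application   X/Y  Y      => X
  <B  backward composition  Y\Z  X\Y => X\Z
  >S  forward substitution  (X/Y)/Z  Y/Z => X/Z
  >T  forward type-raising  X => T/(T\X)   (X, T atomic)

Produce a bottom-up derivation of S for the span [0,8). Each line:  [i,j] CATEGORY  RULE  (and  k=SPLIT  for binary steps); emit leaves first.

[0,8] S   >
  [0,6] S/N   >
    [0,3] (S/N)/PP   >
      [0,1] "this" : ((S/N)/PP)/N
      [1,3] N   >
        [1,2] "heard" : N/PP
        [2,3] "slowly" : PP
    [3,6] PP   <
      [3,4] "a" : PP\NP
      [4,6] PP\(PP\NP)   >
        [4,5] "near" : (PP\(PP\NP))/NP
        [5,6] "clearly" : NP
  [6,8] N   <
    [6,7] "from" : NP
    [7,8] "today" : N\NP

[0,1] ((S/N)/PP)/N  lex  "this"
[1,2] N/PP  lex  "heard"
[2,3] PP  lex  "slowly"
[1,3] N  >  k=2
[0,3] (S/N)/PP  >  k=1
[3,4] PP\NP  lex  "a"
[4,5] (PP\(PP\NP))/NP  lex  "near"
[5,6] NP  lex  "clearly"
[4,6] PP\(PP\NP)  >  k=5
[3,6] PP  <  k=4
[0,6] S/N  >  k=3
[6,7] NP  lex  "from"
[7,8] N\NP  lex  "today"
[6,8] N  <  k=7
[0,8] S  >  k=6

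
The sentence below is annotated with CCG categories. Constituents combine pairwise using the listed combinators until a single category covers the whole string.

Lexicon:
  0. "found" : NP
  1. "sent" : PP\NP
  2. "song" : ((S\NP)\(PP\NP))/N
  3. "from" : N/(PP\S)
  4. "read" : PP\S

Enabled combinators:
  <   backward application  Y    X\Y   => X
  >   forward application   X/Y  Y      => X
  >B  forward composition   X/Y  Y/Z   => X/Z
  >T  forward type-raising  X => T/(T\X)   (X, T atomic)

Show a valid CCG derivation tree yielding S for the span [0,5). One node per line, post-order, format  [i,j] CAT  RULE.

[0,1] NP  lex  "found"
[0,1] S/(S\NP)  >T
[1,2] PP\NP  lex  "sent"
[2,3] ((S\NP)\(PP\NP))/N  lex  "song"
[3,4] N/(PP\S)  lex  "from"
[4,5] PP\S  lex  "read"
[3,5] N  >  k=4
[2,5] (S\NP)\(PP\NP)  >  k=3
[1,5] S\NP  <  k=2
[0,5] S  >  k=1

[0,5] S   >
  [0,1] S/(S\NP)   >T
    [0,1] "found" : NP
  [1,5] S\NP   <
    [1,2] "sent" : PP\NP
    [2,5] (S\NP)\(PP\NP)   >
      [2,3] "song" : ((S\NP)\(PP\NP))/N
      [3,5] N   >
        [3,4] "from" : N/(PP\S)
        [4,5] "read" : PP\S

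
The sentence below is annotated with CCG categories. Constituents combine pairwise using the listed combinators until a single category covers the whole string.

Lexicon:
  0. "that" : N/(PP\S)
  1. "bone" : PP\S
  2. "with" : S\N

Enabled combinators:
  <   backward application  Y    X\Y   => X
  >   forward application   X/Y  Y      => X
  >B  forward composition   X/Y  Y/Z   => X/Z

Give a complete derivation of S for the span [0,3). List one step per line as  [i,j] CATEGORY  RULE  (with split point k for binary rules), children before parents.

[0,3] S   <
  [0,2] N   >
    [0,1] "that" : N/(PP\S)
    [1,2] "bone" : PP\S
  [2,3] "with" : S\N

[0,1] N/(PP\S)  lex  "that"
[1,2] PP\S  lex  "bone"
[0,2] N  >  k=1
[2,3] S\N  lex  "with"
[0,3] S  <  k=2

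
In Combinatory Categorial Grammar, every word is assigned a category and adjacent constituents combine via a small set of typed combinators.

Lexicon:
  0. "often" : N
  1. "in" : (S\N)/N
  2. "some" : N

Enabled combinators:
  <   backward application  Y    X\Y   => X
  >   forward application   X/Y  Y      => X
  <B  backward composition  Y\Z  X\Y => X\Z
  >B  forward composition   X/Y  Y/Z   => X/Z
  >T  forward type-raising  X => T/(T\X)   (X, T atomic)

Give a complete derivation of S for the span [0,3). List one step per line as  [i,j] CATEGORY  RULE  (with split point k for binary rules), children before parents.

[0,1] N  lex  "often"
[0,1] S/(S\N)  >T
[1,2] (S\N)/N  lex  "in"
[2,3] N  lex  "some"
[1,3] S\N  >  k=2
[0,3] S  >  k=1

[0,3] S   >
  [0,1] S/(S\N)   >T
    [0,1] "often" : N
  [1,3] S\N   >
    [1,2] "in" : (S\N)/N
    [2,3] "some" : N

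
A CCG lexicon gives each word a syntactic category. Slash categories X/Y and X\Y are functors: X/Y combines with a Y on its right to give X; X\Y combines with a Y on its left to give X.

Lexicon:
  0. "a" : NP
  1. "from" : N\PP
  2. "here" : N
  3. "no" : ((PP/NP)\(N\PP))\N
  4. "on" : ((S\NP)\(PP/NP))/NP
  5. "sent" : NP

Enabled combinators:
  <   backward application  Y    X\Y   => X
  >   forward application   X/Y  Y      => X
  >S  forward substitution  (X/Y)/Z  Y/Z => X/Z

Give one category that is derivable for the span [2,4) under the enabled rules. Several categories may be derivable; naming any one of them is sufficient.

(PP/NP)\(N\PP)

[0,6] S   <
  [0,1] "a" : NP
  [1,6] S\NP   <
    [1,4] PP/NP   <
      [1,2] "from" : N\PP
      [2,4] (PP/NP)\(N\PP)   <
        [2,3] "here" : N
        [3,4] "no" : ((PP/NP)\(N\PP))\N
    [4,6] (S\NP)\(PP/NP)   >
      [4,5] "on" : ((S\NP)\(PP/NP))/NP
      [5,6] "sent" : NP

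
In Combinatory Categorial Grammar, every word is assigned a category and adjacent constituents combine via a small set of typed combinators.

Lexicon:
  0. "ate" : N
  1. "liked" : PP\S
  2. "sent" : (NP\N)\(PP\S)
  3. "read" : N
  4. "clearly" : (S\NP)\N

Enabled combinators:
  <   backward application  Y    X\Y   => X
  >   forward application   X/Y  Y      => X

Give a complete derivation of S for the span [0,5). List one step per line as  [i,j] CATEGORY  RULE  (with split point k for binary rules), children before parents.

[0,5] S   <
  [0,3] NP   <
    [0,1] "ate" : N
    [1,3] NP\N   <
      [1,2] "liked" : PP\S
      [2,3] "sent" : (NP\N)\(PP\S)
  [3,5] S\NP   <
    [3,4] "read" : N
    [4,5] "clearly" : (S\NP)\N

[0,1] N  lex  "ate"
[1,2] PP\S  lex  "liked"
[2,3] (NP\N)\(PP\S)  lex  "sent"
[1,3] NP\N  <  k=2
[0,3] NP  <  k=1
[3,4] N  lex  "read"
[4,5] (S\NP)\N  lex  "clearly"
[3,5] S\NP  <  k=4
[0,5] S  <  k=3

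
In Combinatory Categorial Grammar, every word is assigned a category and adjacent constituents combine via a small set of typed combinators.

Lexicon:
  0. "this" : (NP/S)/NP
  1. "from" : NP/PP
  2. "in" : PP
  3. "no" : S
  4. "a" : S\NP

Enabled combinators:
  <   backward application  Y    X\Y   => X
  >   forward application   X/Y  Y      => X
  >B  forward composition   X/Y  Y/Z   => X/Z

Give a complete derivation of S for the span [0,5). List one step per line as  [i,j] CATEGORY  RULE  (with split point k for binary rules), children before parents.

[0,5] S   <
  [0,4] NP   >
    [0,3] NP/S   >
      [0,1] "this" : (NP/S)/NP
      [1,3] NP   >
        [1,2] "from" : NP/PP
        [2,3] "in" : PP
    [3,4] "no" : S
  [4,5] "a" : S\NP

[0,1] (NP/S)/NP  lex  "this"
[1,2] NP/PP  lex  "from"
[2,3] PP  lex  "in"
[1,3] NP  >  k=2
[0,3] NP/S  >  k=1
[3,4] S  lex  "no"
[0,4] NP  >  k=3
[4,5] S\NP  lex  "a"
[0,5] S  <  k=4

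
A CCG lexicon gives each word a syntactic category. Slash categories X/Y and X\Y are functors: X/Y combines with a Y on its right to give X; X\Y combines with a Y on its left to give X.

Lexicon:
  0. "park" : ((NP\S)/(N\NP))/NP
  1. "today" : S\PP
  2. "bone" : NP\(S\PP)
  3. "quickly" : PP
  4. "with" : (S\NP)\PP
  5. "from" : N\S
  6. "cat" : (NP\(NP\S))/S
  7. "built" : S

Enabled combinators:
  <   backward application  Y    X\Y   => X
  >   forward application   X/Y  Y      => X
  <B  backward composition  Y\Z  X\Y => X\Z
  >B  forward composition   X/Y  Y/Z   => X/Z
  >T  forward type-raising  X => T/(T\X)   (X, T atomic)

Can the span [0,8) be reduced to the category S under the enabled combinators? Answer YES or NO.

NO

((NP\S)/(N\NP))/NP S\PP NP\(S\PP) PP (S\NP)\PP N\S (NP\(NP\S))/S S
CKY chart[0,8] = {N/(N\NP), NP, NP/(NP\NP), PP/(PP\NP), S/(S\NP)}; S ∉ chart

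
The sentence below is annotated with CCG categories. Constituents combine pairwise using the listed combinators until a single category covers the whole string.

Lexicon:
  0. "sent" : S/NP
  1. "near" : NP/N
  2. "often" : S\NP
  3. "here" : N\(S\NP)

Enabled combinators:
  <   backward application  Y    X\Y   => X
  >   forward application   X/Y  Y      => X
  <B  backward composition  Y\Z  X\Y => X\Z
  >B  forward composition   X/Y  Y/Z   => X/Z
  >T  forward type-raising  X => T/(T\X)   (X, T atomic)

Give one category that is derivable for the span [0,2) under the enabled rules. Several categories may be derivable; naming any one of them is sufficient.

S/N

[0,4] S   >
  [0,2] S/N   >B
    [0,1] "sent" : S/NP
    [1,2] "near" : NP/N
  [2,4] N   <
    [2,3] "often" : S\NP
    [3,4] "here" : N\(S\NP)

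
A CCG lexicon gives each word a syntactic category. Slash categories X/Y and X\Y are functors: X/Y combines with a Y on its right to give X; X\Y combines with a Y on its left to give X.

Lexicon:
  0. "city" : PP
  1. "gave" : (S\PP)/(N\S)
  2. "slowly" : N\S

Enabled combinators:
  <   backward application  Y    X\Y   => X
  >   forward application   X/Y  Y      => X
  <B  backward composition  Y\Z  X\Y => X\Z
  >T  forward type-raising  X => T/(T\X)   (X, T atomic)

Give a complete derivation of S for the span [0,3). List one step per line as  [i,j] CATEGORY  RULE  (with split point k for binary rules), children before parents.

[0,1] PP  lex  "city"
[1,2] (S\PP)/(N\S)  lex  "gave"
[2,3] N\S  lex  "slowly"
[1,3] S\PP  >  k=2
[0,3] S  <  k=1

[0,3] S   <
  [0,1] "city" : PP
  [1,3] S\PP   >
    [1,2] "gave" : (S\PP)/(N\S)
    [2,3] "slowly" : N\S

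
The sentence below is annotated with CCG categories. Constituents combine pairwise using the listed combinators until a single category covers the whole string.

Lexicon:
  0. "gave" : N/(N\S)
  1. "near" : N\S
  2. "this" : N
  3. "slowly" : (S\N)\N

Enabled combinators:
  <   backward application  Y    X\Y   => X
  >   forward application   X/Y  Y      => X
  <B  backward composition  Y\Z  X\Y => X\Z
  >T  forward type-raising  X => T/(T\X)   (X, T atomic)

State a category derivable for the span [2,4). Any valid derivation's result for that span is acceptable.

S\N

[0,4] S   <
  [0,2] N   >
    [0,1] "gave" : N/(N\S)
    [1,2] "near" : N\S
  [2,4] S\N   <
    [2,3] "this" : N
    [3,4] "slowly" : (S\N)\N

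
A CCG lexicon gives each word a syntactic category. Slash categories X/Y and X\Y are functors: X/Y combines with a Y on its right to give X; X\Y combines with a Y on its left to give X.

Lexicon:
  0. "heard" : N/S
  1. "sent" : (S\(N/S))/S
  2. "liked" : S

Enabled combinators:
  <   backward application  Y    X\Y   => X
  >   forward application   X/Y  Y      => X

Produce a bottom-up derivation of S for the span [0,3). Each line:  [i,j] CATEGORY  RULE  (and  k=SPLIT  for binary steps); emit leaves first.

[0,3] S   <
  [0,1] "heard" : N/S
  [1,3] S\(N/S)   >
    [1,2] "sent" : (S\(N/S))/S
    [2,3] "liked" : S

[0,1] N/S  lex  "heard"
[1,2] (S\(N/S))/S  lex  "sent"
[2,3] S  lex  "liked"
[1,3] S\(N/S)  >  k=2
[0,3] S  <  k=1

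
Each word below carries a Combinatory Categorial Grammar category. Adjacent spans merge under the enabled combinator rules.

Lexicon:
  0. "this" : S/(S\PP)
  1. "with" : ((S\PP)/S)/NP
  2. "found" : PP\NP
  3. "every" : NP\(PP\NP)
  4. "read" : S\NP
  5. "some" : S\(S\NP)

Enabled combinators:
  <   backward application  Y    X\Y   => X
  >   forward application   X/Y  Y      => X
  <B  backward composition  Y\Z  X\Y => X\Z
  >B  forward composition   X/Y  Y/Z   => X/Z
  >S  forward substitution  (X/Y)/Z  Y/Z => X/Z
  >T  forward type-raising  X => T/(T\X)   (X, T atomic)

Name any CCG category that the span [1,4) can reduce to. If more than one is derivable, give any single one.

[0,6] S   >
  [0,1] "this" : S/(S\PP)
  [1,6] S\PP   >
    [1,4] (S\PP)/S   >
      [1,2] "with" : ((S\PP)/S)/NP
      [2,4] NP   <
        [2,3] "found" : PP\NP
        [3,4] "every" : NP\(PP\NP)
    [4,6] S   <
      [4,5] "read" : S\NP
      [5,6] "some" : S\(S\NP)

(S\PP)/S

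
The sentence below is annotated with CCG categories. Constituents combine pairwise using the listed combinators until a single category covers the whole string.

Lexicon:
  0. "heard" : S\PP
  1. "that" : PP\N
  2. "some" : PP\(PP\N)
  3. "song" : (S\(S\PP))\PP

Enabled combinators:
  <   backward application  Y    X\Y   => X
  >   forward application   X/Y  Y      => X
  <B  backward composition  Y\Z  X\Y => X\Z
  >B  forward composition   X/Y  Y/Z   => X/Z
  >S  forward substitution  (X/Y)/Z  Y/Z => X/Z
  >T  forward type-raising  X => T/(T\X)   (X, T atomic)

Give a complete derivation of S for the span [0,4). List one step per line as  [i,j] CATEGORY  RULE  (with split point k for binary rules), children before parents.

[0,4] S   <
  [0,1] "heard" : S\PP
  [1,4] S\(S\PP)   <
    [1,3] PP   <
      [1,2] "that" : PP\N
      [2,3] "some" : PP\(PP\N)
    [3,4] "song" : (S\(S\PP))\PP

[0,1] S\PP  lex  "heard"
[1,2] PP\N  lex  "that"
[2,3] PP\(PP\N)  lex  "some"
[1,3] PP  <  k=2
[3,4] (S\(S\PP))\PP  lex  "song"
[1,4] S\(S\PP)  <  k=3
[0,4] S  <  k=1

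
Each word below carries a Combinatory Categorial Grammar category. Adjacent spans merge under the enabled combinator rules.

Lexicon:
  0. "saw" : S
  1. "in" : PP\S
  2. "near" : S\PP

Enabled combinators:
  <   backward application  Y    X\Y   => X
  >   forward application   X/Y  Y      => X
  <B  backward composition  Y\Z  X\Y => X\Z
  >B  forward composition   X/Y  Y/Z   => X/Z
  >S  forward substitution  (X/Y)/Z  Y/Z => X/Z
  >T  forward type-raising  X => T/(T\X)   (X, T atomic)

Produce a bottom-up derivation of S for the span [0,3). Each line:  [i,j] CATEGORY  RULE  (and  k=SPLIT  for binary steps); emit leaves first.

[0,1] S  lex  "saw"
[1,2] PP\S  lex  "in"
[0,2] PP  <  k=1
[2,3] S\PP  lex  "near"
[0,3] S  <  k=2

[0,3] S   <
  [0,2] PP   <
    [0,1] "saw" : S
    [1,2] "in" : PP\S
  [2,3] "near" : S\PP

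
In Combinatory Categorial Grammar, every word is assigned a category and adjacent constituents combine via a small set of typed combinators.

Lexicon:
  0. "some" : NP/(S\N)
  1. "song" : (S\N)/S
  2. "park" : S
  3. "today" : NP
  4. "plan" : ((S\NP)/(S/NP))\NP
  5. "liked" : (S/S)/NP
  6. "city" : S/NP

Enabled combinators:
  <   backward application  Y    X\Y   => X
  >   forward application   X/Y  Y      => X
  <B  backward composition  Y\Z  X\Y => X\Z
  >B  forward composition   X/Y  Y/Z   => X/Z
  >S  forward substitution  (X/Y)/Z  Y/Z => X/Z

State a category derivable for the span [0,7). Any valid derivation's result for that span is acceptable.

S

[0,7] S   <
  [0,3] NP   >
    [0,2] NP/S   >B
      [0,1] "some" : NP/(S\N)
      [1,2] "song" : (S\N)/S
    [2,3] "park" : S
  [3,7] S\NP   >
    [3,5] (S\NP)/(S/NP)   <
      [3,4] "today" : NP
      [4,5] "plan" : ((S\NP)/(S/NP))\NP
    [5,7] S/NP   >S
      [5,6] "liked" : (S/S)/NP
      [6,7] "city" : S/NP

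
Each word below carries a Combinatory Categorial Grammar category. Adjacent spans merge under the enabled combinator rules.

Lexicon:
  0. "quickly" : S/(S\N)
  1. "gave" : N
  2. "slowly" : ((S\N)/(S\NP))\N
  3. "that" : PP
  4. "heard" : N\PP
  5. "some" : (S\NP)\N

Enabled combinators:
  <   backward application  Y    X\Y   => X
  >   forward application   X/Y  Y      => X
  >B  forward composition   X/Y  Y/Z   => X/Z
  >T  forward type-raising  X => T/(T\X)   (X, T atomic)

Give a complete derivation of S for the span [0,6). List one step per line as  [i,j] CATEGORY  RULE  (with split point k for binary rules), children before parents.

[0,6] S   >
  [0,1] "quickly" : S/(S\N)
  [1,6] S\N   >
    [1,3] (S\N)/(S\NP)   <
      [1,2] "gave" : N
      [2,3] "slowly" : ((S\N)/(S\NP))\N
    [3,6] S\NP   <
      [3,5] N   >
        [3,4] N/(N\PP)   >T
          [3,4] "that" : PP
        [4,5] "heard" : N\PP
      [5,6] "some" : (S\NP)\N

[0,1] S/(S\N)  lex  "quickly"
[1,2] N  lex  "gave"
[2,3] ((S\N)/(S\NP))\N  lex  "slowly"
[1,3] (S\N)/(S\NP)  <  k=2
[3,4] PP  lex  "that"
[3,4] N/(N\PP)  >T
[4,5] N\PP  lex  "heard"
[3,5] N  >  k=4
[5,6] (S\NP)\N  lex  "some"
[3,6] S\NP  <  k=5
[1,6] S\N  >  k=3
[0,6] S  >  k=1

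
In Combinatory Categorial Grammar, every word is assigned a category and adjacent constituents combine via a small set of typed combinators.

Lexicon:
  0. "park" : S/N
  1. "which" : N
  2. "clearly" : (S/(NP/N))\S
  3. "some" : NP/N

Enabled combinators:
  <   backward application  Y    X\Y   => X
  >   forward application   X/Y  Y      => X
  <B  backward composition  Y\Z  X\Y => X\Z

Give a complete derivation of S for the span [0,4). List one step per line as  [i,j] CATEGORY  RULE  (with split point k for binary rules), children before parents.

[0,1] S/N  lex  "park"
[1,2] N  lex  "which"
[0,2] S  >  k=1
[2,3] (S/(NP/N))\S  lex  "clearly"
[0,3] S/(NP/N)  <  k=2
[3,4] NP/N  lex  "some"
[0,4] S  >  k=3

[0,4] S   >
  [0,3] S/(NP/N)   <
    [0,2] S   >
      [0,1] "park" : S/N
      [1,2] "which" : N
    [2,3] "clearly" : (S/(NP/N))\S
  [3,4] "some" : NP/N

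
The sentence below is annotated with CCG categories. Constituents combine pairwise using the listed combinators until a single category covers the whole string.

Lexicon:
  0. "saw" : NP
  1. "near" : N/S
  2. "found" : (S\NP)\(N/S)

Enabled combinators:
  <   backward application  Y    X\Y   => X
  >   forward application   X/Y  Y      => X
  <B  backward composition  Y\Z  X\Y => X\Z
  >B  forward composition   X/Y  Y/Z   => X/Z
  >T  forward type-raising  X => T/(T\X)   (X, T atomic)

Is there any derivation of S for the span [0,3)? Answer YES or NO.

YES

[0,3] S   <
  [0,1] "saw" : NP
  [1,3] S\NP   <
    [1,2] "near" : N/S
    [2,3] "found" : (S\NP)\(N/S)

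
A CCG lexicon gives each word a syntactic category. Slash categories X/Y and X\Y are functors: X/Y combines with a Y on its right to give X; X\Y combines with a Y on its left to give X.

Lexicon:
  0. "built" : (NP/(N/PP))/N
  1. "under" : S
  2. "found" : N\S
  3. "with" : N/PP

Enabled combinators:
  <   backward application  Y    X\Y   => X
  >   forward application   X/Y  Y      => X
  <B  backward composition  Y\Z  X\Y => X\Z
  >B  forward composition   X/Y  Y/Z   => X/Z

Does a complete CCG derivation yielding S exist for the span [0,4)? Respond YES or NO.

(NP/(N/PP))/N S N\S N/PP
CKY chart[0,4] = {NP}; S ∉ chart

NO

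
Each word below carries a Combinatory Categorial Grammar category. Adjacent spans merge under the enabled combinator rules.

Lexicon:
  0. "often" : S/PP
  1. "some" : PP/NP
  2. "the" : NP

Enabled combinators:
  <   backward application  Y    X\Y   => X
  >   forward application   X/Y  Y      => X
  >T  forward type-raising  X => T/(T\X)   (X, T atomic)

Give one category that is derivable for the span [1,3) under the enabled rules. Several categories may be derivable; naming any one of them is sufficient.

[0,3] S   >
  [0,1] "often" : S/PP
  [1,3] PP   >
    [1,2] "some" : PP/NP
    [2,3] "the" : NP

PP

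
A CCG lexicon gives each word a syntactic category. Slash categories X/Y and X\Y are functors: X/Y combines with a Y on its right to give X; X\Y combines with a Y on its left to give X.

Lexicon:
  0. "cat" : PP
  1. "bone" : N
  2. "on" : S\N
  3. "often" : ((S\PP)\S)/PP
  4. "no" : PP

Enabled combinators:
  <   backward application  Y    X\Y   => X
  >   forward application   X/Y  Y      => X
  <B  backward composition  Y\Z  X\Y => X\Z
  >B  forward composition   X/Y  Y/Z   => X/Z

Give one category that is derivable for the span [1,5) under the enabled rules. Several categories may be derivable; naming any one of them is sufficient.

S\PP

[0,5] S   <
  [0,1] "cat" : PP
  [1,5] S\PP   <
    [1,3] S   <
      [1,2] "bone" : N
      [2,3] "on" : S\N
    [3,5] (S\PP)\S   >
      [3,4] "often" : ((S\PP)\S)/PP
      [4,5] "no" : PP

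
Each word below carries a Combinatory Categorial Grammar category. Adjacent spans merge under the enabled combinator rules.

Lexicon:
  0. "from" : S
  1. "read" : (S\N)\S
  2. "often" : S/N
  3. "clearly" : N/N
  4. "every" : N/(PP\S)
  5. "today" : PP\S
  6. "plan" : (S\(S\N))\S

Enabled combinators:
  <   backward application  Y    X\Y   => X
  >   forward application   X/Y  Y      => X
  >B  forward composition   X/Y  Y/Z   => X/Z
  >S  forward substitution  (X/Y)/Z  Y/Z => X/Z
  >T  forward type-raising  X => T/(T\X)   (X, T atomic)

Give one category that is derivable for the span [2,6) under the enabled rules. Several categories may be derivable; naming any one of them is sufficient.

S

[0,7] S   <
  [0,2] S\N   <
    [0,1] "from" : S
    [1,2] "read" : (S\N)\S
  [2,7] S\(S\N)   <
    [2,6] S   >
      [2,4] S/N   >B
        [2,3] "often" : S/N
        [3,4] "clearly" : N/N
      [4,6] N   >
        [4,5] "every" : N/(PP\S)
        [5,6] "today" : PP\S
    [6,7] "plan" : (S\(S\N))\S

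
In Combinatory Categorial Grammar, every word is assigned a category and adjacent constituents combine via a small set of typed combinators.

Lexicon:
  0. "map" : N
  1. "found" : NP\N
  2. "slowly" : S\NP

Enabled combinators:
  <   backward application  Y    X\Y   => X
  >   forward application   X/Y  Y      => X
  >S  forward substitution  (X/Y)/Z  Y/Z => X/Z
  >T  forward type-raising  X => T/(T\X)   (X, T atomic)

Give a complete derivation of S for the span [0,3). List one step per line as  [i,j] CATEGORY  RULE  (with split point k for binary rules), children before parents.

[0,3] S   <
  [0,2] NP   >
    [0,1] NP/(NP\N)   >T
      [0,1] "map" : N
    [1,2] "found" : NP\N
  [2,3] "slowly" : S\NP

[0,1] N  lex  "map"
[0,1] NP/(NP\N)  >T
[1,2] NP\N  lex  "found"
[0,2] NP  >  k=1
[2,3] S\NP  lex  "slowly"
[0,3] S  <  k=2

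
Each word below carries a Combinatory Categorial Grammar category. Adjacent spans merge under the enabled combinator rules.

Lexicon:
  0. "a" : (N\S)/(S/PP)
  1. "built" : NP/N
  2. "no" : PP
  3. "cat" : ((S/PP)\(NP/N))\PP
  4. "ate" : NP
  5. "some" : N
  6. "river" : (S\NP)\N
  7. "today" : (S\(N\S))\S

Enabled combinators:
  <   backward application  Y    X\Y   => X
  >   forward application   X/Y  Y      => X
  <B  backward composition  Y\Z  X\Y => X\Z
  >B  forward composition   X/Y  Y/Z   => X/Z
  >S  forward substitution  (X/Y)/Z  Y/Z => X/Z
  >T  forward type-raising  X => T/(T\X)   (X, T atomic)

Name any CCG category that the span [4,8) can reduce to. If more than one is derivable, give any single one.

[0,8] S   <
  [0,4] N\S   >
    [0,1] "a" : (N\S)/(S/PP)
    [1,4] S/PP   <
      [1,2] "built" : NP/N
      [2,4] (S/PP)\(NP/N)   <
        [2,3] "no" : PP
        [3,4] "cat" : ((S/PP)\(NP/N))\PP
  [4,8] S\(N\S)   <
    [4,7] S   >
      [4,5] S/(S\NP)   >T
        [4,5] "ate" : NP
      [5,7] S\NP   <
        [5,6] "some" : N
        [6,7] "river" : (S\NP)\N
    [7,8] "today" : (S\(N\S))\S

S\(N\S)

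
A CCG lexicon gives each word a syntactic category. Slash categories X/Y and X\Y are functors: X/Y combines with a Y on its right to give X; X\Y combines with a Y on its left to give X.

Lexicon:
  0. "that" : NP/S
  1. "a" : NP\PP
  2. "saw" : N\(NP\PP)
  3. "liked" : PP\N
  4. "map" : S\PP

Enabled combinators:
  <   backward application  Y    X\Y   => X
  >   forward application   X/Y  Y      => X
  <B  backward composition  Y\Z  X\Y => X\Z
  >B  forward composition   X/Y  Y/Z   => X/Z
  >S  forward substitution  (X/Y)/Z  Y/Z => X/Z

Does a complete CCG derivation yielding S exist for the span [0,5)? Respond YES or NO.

NO

NP/S NP\PP N\(NP\PP) PP\N S\PP
CKY chart[0,5] = {NP}; S ∉ chart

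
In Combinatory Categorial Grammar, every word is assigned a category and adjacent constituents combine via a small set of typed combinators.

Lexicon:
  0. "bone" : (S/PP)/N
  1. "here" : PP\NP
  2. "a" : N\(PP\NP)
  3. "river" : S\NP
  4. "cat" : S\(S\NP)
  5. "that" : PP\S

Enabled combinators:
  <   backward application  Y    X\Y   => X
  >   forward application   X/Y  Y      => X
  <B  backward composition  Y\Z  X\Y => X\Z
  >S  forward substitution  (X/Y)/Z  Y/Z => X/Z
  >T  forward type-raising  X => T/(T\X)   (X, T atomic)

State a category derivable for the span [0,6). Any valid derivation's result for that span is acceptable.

[0,6] S   >
  [0,3] S/PP   >
    [0,1] "bone" : (S/PP)/N
    [1,3] N   <
      [1,2] "here" : PP\NP
      [2,3] "a" : N\(PP\NP)
  [3,6] PP   <
    [3,5] S   <
      [3,4] "river" : S\NP
      [4,5] "cat" : S\(S\NP)
    [5,6] "that" : PP\S

S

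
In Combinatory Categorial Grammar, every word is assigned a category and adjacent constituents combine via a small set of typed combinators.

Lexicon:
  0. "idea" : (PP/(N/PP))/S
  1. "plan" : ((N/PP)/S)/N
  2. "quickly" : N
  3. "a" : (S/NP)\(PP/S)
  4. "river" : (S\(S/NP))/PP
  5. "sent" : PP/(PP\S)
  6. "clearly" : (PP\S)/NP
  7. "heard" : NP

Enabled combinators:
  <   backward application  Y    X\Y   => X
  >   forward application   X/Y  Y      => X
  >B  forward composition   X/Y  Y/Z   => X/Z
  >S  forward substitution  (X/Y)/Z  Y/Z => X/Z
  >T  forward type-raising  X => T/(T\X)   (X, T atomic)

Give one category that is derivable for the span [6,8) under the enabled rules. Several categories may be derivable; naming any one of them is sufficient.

PP\S

[0,8] S   <
  [0,4] S/NP   <
    [0,3] PP/S   >S
      [0,1] "idea" : (PP/(N/PP))/S
      [1,3] (N/PP)/S   >
        [1,2] "plan" : ((N/PP)/S)/N
        [2,3] "quickly" : N
    [3,4] "a" : (S/NP)\(PP/S)
  [4,8] S\(S/NP)   >
    [4,5] "river" : (S\(S/NP))/PP
    [5,8] PP   >
      [5,6] "sent" : PP/(PP\S)
      [6,8] PP\S   >
        [6,7] "clearly" : (PP\S)/NP
        [7,8] "heard" : NP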